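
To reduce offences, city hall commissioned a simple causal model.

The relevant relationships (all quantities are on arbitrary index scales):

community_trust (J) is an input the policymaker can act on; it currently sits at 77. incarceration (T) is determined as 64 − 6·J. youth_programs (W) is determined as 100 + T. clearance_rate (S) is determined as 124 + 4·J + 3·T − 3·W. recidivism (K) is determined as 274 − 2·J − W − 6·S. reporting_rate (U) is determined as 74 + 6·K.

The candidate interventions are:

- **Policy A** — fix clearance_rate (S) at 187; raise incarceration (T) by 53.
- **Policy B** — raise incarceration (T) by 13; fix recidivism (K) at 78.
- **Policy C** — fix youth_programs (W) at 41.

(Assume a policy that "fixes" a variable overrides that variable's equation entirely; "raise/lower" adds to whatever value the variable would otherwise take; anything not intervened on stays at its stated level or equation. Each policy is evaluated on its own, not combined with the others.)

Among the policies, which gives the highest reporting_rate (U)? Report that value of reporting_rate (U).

32408

Policy A (S := 187, T + 53):
  J = 77
  T = 64 − 6·77 (+53 from intervention) = -345
  W = 100 + (-345) = -245
  S = 187
  K = 274 − 2·77 − (-245) − 6·187 = -757
  U = 74 + 6·(-757) = -4468
Policy B (T + 13, K := 78):
  J = 77
  T = 64 − 6·77 (+13 from intervention) = -385
  W = 100 + (-385) = -285
  S = 124 + 4·77 + 3·(-385) − 3·(-285) = 132
  K = 78
  U = 74 + 6·78 = 542
Policy C (W := 41):
  J = 77
  T = 64 − 6·77 = -398
  W = 41
  S = 124 + 4·77 + 3·(-398) − 3·41 = -885
  K = 274 − 2·77 − 41 − 6·(-885) = 5389
  U = 74 + 6·5389 = 32408
Comparing — Policy A: U=-4468, Policy B: U=542, Policy C: U=32408. Highest is 32408 (Policy C).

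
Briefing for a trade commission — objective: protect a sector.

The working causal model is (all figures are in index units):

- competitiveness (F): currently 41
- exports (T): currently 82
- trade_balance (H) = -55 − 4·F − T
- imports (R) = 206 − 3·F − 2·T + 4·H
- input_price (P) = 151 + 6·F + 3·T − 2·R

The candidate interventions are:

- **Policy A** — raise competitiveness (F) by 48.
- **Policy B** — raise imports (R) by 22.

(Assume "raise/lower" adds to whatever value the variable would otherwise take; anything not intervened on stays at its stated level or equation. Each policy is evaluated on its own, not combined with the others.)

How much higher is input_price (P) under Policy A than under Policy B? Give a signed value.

Policy A (F + 48):
  F = 41 + 48 = 89
  T = 82
  H = -55 − 4·89 − 82 = -493
  R = 206 − 3·89 − 2·82 + 4·(-493) = -2197
  P = 151 + 6·89 + 3·82 − 2·(-2197) = 5325
Policy B (R + 22):
  F = 41
  T = 82
  H = -55 − 4·41 − 82 = -301
  R = 206 − 3·41 − 2·82 + 4·(-301) (+22 from intervention) = -1263
  P = 151 + 6·41 + 3·82 − 2·(-1263) = 3169
P: 5325 − 3169 = 2156

2156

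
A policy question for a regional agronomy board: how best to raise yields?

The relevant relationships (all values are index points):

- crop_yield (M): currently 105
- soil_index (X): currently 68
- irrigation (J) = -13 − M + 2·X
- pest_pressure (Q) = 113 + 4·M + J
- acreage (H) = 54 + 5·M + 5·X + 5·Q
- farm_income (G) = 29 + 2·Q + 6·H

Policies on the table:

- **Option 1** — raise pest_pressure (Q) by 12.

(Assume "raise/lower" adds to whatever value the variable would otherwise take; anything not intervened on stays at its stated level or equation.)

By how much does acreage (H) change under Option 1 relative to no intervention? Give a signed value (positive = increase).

Baseline:
  M = 105
  X = 68
  J = -13 − 105 + 2·68 = 18
  Q = 113 + 4·105 + 18 = 551
  H = 54 + 5·105 + 5·68 + 5·551 = 3674
Option 1 (Q + 12):
  M = 105
  X = 68
  J = -13 − 105 + 2·68 = 18
  Q = 113 + 4·105 + 18 (+12 from intervention) = 563
  H = 54 + 5·105 + 5·68 + 5·563 = 3734
Change in H: 3734 − 3674 = 60

60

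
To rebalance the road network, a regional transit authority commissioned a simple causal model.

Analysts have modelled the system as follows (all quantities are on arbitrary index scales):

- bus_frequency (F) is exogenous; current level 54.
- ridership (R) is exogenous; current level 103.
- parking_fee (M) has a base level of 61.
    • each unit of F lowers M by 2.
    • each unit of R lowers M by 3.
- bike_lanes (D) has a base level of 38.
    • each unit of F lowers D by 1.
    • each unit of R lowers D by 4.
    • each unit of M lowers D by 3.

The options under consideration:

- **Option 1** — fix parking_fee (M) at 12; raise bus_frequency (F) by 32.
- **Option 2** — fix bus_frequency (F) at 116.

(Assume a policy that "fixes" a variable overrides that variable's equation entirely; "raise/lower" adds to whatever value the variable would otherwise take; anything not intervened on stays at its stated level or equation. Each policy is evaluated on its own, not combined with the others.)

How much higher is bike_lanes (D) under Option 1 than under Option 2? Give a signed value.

Option 1 (M := 12, F + 32):
  F = 54 + 32 = 86
  R = 103
  M = 12
  D = 38 − 86 − 4·103 − 3·12 = -496
Option 2 (F := 116):
  F = 116
  R = 103
  M = 61 − 2·116 − 3·103 = -480
  D = 38 − 116 − 4·103 − 3·(-480) = 950
D: -496 − 950 = -1446

-1446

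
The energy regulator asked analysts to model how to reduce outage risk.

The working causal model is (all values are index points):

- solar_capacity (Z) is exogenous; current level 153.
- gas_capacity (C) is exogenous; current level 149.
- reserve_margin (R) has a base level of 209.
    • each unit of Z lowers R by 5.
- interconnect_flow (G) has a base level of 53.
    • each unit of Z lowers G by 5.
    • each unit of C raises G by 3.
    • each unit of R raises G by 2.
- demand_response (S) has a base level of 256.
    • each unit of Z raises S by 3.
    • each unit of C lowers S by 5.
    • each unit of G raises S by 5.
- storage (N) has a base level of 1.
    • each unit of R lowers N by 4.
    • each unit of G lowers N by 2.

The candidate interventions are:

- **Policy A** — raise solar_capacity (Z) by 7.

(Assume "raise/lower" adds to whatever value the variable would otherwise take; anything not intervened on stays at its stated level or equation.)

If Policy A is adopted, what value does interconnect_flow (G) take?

-1482

Policy A (Z + 7):
  Z = 153 + 7 = 160
  C = 149
  R = 209 − 5·160 = -591
  G = 53 − 5·160 + 3·149 + 2·(-591) = -1482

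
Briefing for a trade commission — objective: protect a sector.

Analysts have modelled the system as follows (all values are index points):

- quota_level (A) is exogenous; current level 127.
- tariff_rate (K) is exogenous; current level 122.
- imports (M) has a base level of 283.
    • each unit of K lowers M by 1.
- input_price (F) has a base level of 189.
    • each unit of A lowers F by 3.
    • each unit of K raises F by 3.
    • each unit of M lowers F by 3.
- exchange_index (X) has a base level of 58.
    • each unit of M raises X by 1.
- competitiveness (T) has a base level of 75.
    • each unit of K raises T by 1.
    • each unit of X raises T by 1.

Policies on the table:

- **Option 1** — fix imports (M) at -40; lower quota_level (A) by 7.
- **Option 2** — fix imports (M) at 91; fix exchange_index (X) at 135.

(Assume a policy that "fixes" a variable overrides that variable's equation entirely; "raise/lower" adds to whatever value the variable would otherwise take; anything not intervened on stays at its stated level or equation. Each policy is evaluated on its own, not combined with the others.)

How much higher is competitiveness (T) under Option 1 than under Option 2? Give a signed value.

-117

Option 1 (M := -40, A − 7):
  K = 122
  M = -40
  X = 58 + (-40) = 18
  T = 75 + 122 + 18 = 215
Option 2 (M := 91, X := 135):
  K = 122
  M = 91
  X = 135
  T = 75 + 122 + 135 = 332
T: 215 − 332 = -117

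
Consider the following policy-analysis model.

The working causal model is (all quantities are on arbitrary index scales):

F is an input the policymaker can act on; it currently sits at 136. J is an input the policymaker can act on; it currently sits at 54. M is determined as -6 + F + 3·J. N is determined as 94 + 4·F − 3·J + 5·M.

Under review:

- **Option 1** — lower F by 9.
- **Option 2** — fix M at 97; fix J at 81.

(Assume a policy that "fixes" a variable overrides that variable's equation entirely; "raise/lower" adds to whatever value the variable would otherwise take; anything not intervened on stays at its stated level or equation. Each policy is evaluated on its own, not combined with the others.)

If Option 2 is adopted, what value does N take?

Option 2 (M := 97, J := 81):
  F = 136
  J = 81
  M = 97
  N = 94 + 4·136 − 3·81 + 5·97 = 880

880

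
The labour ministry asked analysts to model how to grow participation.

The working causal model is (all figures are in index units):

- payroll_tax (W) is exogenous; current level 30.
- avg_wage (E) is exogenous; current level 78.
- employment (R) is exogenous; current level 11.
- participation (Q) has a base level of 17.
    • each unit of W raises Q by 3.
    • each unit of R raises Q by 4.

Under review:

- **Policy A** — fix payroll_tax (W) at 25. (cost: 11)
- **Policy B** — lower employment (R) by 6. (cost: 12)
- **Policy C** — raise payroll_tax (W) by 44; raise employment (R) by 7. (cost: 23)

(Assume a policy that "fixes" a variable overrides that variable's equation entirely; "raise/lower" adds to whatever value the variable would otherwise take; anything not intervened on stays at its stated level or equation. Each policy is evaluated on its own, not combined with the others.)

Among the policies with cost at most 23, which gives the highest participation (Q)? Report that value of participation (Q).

311

Policy A (W := 25):
  W = 25
  R = 11
  Q = 17 + 3·25 + 4·11 = 136
Policy B (R − 6):
  W = 30
  R = 11 − 6 = 5
  Q = 17 + 3·30 + 4·5 = 127
Policy C (W + 44, R + 7):
  W = 30 + 44 = 74
  R = 11 + 7 = 18
  Q = 17 + 3·74 + 4·18 = 311
Comparing — Policy A: Q=136, Policy B: Q=127, Policy C: Q=311. Highest is 311 (Policy C).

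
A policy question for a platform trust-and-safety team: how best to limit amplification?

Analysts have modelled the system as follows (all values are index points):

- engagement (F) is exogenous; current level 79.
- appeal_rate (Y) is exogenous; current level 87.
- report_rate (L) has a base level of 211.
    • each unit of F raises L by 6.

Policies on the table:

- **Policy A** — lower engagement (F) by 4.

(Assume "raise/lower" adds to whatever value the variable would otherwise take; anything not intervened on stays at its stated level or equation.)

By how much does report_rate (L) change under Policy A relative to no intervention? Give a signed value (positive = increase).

-24

Baseline:
  F = 79
  L = 211 + 6·79 = 685
Policy A (F − 4):
  F = 79 − 4 = 75
  L = 211 + 6·75 = 661
Change in L: 661 − 685 = -24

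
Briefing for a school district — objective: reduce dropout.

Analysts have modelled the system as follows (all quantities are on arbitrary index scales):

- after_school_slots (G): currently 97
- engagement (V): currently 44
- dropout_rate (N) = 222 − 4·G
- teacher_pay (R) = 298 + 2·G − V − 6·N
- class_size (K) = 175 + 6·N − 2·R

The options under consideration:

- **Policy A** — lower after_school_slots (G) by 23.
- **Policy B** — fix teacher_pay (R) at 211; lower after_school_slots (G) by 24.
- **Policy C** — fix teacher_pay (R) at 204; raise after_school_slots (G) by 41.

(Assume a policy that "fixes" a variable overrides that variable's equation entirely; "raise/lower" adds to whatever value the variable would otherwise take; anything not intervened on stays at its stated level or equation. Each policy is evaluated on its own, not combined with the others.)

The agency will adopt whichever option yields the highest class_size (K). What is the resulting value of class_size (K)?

-667

Policy A (G − 23):
  G = 97 − 23 = 74
  V = 44
  N = 222 − 4·74 = -74
  R = 298 + 2·74 − 44 − 6·(-74) = 846
  K = 175 + 6·(-74) − 2·846 = -1961
Policy B (R := 211, G − 24):
  G = 97 − 24 = 73
  V = 44
  N = 222 − 4·73 = -70
  R = 211
  K = 175 + 6·(-70) − 2·211 = -667
Policy C (R := 204, G + 41):
  G = 97 + 41 = 138
  V = 44
  N = 222 − 4·138 = -330
  R = 204
  K = 175 + 6·(-330) − 2·204 = -2213
Comparing — Policy A: K=-1961, Policy B: K=-667, Policy C: K=-2213. Highest is -667 (Policy B).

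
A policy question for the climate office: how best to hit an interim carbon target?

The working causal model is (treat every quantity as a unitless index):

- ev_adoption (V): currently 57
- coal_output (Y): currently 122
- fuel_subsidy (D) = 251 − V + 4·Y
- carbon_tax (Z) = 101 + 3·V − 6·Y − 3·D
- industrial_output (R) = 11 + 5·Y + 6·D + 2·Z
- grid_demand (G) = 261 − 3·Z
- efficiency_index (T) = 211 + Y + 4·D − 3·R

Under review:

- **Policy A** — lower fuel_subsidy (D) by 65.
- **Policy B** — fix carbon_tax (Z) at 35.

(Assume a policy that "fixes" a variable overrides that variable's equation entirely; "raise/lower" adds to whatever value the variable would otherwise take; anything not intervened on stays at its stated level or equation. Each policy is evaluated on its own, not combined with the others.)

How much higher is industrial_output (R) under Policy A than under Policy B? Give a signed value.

Policy A (D − 65):
  V = 57
  Y = 122
  D = 251 − 57 + 4·122 (−65 from intervention) = 617
  Z = 101 + 3·57 − 6·122 − 3·617 = -2311
  R = 11 + 5·122 + 6·617 + 2·(-2311) = -299
Policy B (Z := 35):
  V = 57
  Y = 122
  D = 251 − 57 + 4·122 = 682
  Z = 35
  R = 11 + 5·122 + 6·682 + 2·35 = 4783
R: -299 − 4783 = -5082

-5082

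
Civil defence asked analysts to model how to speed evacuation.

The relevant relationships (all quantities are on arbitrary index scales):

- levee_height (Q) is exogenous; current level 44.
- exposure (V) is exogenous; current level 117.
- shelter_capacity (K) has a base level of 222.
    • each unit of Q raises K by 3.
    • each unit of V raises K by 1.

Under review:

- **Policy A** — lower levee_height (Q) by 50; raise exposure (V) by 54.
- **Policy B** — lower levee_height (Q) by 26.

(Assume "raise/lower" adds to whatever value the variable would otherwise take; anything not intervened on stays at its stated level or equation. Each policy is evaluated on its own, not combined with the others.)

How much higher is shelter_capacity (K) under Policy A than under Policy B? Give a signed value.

-18

Policy A (Q − 50, V + 54):
  Q = 44 − 50 = -6
  V = 117 + 54 = 171
  K = 222 + 3·(-6) + 171 = 375
Policy B (Q − 26):
  Q = 44 − 26 = 18
  V = 117
  K = 222 + 3·18 + 117 = 393
K: 375 − 393 = -18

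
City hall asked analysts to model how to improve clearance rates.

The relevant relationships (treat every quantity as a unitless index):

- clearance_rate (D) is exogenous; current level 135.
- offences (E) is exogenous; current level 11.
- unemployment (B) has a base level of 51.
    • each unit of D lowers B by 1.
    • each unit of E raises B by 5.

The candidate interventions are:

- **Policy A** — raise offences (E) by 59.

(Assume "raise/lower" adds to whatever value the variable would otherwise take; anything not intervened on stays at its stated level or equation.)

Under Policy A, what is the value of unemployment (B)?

Policy A (E + 59):
  D = 135
  E = 11 + 59 = 70
  B = 51 − 135 + 5·70 = 266

266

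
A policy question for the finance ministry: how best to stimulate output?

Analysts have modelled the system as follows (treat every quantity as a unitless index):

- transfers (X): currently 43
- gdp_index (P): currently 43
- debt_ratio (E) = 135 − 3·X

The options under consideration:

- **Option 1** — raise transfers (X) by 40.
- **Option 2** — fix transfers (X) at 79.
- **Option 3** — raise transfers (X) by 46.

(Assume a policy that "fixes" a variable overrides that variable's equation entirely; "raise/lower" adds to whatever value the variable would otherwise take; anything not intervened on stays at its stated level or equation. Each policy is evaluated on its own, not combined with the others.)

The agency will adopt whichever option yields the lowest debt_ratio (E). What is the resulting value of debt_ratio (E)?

Option 1 (X + 40):
  X = 43 + 40 = 83
  E = 135 − 3·83 = -114
Option 2 (X := 79):
  X = 79
  E = 135 − 3·79 = -102
Option 3 (X + 46):
  X = 43 + 46 = 89
  E = 135 − 3·89 = -132
Comparing — Option 1: E=-114, Option 2: E=-102, Option 3: E=-132. Lowest is -132 (Option 3).

-132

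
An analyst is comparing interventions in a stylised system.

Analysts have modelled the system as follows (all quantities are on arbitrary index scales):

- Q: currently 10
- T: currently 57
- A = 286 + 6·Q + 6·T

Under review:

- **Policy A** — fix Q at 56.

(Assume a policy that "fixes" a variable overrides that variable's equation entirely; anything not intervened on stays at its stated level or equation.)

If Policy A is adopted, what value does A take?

Policy A (Q := 56):
  Q = 56
  T = 57
  A = 286 + 6·56 + 6·57 = 964

964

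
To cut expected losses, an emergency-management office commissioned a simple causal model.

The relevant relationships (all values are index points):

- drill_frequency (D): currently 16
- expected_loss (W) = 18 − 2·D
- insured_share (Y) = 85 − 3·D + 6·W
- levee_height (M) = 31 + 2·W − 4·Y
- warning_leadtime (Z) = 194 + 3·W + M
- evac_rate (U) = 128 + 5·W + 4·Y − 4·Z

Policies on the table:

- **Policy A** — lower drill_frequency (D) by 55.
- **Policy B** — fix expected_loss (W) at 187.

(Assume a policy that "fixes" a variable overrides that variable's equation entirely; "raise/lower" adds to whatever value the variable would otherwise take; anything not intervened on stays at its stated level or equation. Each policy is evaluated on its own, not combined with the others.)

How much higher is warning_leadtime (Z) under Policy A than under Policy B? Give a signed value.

1069

Policy A (D − 55):
  D = 16 − 55 = -39
  W = 18 − 2·(-39) = 96
  Y = 85 − 3·(-39) + 6·96 = 778
  M = 31 + 2·96 − 4·778 = -2889
  Z = 194 + 3·96 + (-2889) = -2407
Policy B (W := 187):
  D = 16
  W = 187
  Y = 85 − 3·16 + 6·187 = 1159
  M = 31 + 2·187 − 4·1159 = -4231
  Z = 194 + 3·187 + (-4231) = -3476
Z: -2407 − (-3476) = 1069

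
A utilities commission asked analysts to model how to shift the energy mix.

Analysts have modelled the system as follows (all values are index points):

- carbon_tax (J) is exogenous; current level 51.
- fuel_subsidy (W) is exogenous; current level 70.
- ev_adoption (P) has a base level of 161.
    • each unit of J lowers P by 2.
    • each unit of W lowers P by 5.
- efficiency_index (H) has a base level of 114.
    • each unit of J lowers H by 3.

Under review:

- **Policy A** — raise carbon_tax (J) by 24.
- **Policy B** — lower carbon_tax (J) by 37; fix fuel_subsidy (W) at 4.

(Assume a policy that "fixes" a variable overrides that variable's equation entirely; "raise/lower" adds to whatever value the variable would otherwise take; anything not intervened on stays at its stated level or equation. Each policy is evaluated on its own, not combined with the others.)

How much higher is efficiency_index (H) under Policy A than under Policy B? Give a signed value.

Policy A (J + 24):
  J = 51 + 24 = 75
  H = 114 − 3·75 = -111
Policy B (J − 37, W := 4):
  J = 51 − 37 = 14
  H = 114 − 3·14 = 72
H: -111 − 72 = -183

-183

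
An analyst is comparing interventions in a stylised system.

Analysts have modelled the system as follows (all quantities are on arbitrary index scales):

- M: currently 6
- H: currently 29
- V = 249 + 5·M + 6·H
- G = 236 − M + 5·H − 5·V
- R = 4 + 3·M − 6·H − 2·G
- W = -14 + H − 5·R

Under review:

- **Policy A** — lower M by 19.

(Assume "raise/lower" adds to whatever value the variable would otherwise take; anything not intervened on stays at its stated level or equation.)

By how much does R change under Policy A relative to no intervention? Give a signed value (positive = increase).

Baseline:
  M = 6
  H = 29
  V = 249 + 5·6 + 6·29 = 453
  G = 236 − 6 + 5·29 − 5·453 = -1890
  R = 4 + 3·6 − 6·29 − 2·(-1890) = 3628
Policy A (M − 19):
  M = 6 − 19 = -13
  H = 29
  V = 249 + 5·(-13) + 6·29 = 358
  G = 236 − (-13) + 5·29 − 5·358 = -1396
  R = 4 + 3·(-13) − 6·29 − 2·(-1396) = 2583
Change in R: 2583 − 3628 = -1045

-1045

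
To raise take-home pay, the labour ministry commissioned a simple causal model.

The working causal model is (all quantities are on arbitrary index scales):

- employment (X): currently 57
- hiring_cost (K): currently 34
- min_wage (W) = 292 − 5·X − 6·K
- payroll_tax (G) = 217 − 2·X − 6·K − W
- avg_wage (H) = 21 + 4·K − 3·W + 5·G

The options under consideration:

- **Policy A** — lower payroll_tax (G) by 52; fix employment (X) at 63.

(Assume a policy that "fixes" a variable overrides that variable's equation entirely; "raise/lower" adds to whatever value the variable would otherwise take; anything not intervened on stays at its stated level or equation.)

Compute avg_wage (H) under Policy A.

Policy A (G − 52, X := 63):
  X = 63
  K = 34
  W = 292 − 5·63 − 6·34 = -227
  G = 217 − 2·63 − 6·34 − (-227) (−52 from intervention) = 62
  H = 21 + 4·34 − 3·(-227) + 5·62 = 1148

1148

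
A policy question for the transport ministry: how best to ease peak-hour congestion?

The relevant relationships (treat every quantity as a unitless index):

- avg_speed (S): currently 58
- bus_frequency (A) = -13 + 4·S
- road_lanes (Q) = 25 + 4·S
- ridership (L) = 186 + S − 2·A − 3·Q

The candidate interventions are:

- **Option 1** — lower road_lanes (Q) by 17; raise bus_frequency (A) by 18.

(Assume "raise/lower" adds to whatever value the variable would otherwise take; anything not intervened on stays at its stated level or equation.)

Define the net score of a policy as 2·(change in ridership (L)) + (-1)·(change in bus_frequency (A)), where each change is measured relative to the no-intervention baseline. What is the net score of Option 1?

Baseline:
  S = 58
  A = -13 + 4·58 = 219
  Q = 25 + 4·58 = 257
  L = 186 + 58 − 2·219 − 3·257 = -965
Option 1 (Q − 17, A + 18):
  S = 58
  A = -13 + 4·58 (+18 from intervention) = 237
  Q = 25 + 4·58 (−17 from intervention) = 240
  L = 186 + 58 − 2·237 − 3·240 = -950
ΔL = -950 − (-965) = 15; ΔA = 237 − 219 = 18
Score = 2·15 + (-1)·18 = 12

12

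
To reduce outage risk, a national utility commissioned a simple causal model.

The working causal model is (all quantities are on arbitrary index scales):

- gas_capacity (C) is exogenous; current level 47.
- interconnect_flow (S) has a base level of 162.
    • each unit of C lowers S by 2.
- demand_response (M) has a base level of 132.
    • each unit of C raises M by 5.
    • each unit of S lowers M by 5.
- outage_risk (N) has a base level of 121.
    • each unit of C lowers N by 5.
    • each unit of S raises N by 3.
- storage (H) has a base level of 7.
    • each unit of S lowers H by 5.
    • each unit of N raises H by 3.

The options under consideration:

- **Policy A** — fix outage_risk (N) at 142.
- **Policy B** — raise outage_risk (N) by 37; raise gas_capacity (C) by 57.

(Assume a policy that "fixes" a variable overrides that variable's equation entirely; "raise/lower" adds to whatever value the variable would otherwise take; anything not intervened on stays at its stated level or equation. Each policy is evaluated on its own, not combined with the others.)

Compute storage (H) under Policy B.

Policy B (N + 37, C + 57):
  C = 47 + 57 = 104
  S = 162 − 2·104 = -46
  N = 121 − 5·104 + 3·(-46) (+37 from intervention) = -500
  H = 7 − 5·(-46) + 3·(-500) = -1263

-1263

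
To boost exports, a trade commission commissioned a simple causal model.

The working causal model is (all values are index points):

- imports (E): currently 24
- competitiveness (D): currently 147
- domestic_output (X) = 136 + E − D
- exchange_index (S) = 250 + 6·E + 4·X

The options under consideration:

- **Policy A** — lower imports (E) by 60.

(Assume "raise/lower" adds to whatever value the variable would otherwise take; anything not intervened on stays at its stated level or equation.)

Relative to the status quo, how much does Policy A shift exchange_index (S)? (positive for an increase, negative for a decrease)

-600

Baseline:
  E = 24
  D = 147
  X = 136 + 24 − 147 = 13
  S = 250 + 6·24 + 4·13 = 446
Policy A (E − 60):
  E = 24 − 60 = -36
  D = 147
  X = 136 + (-36) − 147 = -47
  S = 250 + 6·(-36) + 4·(-47) = -154
Change in S: -154 − 446 = -600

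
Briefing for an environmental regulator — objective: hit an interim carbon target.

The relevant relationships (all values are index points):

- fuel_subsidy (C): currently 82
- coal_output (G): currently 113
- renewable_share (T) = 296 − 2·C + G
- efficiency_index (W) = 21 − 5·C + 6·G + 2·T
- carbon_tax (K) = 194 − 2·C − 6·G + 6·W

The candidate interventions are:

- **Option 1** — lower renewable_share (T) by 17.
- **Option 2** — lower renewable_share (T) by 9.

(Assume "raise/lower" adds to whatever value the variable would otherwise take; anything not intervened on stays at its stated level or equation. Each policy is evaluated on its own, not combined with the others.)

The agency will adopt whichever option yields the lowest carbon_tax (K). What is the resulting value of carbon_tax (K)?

3822

Option 1 (T − 17):
  C = 82
  G = 113
  T = 296 − 2·82 + 113 (−17 from intervention) = 228
  W = 21 − 5·82 + 6·113 + 2·228 = 745
  K = 194 − 2·82 − 6·113 + 6·745 = 3822
Option 2 (T − 9):
  C = 82
  G = 113
  T = 296 − 2·82 + 113 (−9 from intervention) = 236
  W = 21 − 5·82 + 6·113 + 2·236 = 761
  K = 194 − 2·82 − 6·113 + 6·761 = 3918
Comparing — Option 1: K=3822, Option 2: K=3918. Lowest is 3822 (Option 1).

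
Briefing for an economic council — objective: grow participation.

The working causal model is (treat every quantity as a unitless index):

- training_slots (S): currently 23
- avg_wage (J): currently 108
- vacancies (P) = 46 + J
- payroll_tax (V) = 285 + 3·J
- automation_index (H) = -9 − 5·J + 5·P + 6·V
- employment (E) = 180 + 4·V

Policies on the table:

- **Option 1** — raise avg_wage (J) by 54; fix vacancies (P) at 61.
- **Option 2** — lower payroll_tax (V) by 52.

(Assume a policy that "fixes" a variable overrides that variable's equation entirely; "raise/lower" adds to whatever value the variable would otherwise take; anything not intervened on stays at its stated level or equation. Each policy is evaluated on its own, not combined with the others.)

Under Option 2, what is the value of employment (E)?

Option 2 (V − 52):
  J = 108
  V = 285 + 3·108 (−52 from intervention) = 557
  E = 180 + 4·557 = 2408

2408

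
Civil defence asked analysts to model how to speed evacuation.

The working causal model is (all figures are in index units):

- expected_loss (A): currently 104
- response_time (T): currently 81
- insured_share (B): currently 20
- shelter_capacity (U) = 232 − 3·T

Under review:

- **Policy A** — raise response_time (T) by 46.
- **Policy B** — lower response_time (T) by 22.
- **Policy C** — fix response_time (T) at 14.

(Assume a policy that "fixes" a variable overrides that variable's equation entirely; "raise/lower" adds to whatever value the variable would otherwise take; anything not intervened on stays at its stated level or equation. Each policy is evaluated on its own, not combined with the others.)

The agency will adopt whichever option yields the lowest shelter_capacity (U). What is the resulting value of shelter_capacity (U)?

-149

Policy A (T + 46):
  T = 81 + 46 = 127
  U = 232 − 3·127 = -149
Policy B (T − 22):
  T = 81 − 22 = 59
  U = 232 − 3·59 = 55
Policy C (T := 14):
  T = 14
  U = 232 − 3·14 = 190
Comparing — Policy A: U=-149, Policy B: U=55, Policy C: U=190. Lowest is -149 (Policy A).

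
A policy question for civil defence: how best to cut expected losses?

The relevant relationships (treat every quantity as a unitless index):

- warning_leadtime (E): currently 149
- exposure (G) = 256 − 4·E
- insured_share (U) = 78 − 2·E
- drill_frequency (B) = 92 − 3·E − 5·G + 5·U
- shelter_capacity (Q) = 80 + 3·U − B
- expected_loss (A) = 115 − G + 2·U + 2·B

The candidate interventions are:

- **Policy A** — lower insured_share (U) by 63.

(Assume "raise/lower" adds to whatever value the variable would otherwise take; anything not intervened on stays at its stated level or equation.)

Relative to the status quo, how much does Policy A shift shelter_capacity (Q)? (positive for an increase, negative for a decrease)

Baseline:
  E = 149
  G = 256 − 4·149 = -340
  U = 78 − 2·149 = -220
  B = 92 − 3·149 − 5·(-340) + 5·(-220) = 245
  Q = 80 + 3·(-220) − 245 = -825
Policy A (U − 63):
  E = 149
  G = 256 − 4·149 = -340
  U = 78 − 2·149 (−63 from intervention) = -283
  B = 92 − 3·149 − 5·(-340) + 5·(-283) = -70
  Q = 80 + 3·(-283) − (-70) = -699
Change in Q: -699 − (-825) = 126

126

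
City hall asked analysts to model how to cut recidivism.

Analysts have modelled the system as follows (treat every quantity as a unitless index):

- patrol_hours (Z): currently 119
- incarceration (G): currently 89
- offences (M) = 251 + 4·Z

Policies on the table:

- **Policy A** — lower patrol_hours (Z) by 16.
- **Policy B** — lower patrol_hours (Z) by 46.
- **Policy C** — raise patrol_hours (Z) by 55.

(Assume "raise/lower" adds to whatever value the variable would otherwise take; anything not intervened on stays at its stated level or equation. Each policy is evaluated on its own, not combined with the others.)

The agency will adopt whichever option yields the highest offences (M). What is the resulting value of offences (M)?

947

Policy A (Z − 16):
  Z = 119 − 16 = 103
  M = 251 + 4·103 = 663
Policy B (Z − 46):
  Z = 119 − 46 = 73
  M = 251 + 4·73 = 543
Policy C (Z + 55):
  Z = 119 + 55 = 174
  M = 251 + 4·174 = 947
Comparing — Policy A: M=663, Policy B: M=543, Policy C: M=947. Highest is 947 (Policy C).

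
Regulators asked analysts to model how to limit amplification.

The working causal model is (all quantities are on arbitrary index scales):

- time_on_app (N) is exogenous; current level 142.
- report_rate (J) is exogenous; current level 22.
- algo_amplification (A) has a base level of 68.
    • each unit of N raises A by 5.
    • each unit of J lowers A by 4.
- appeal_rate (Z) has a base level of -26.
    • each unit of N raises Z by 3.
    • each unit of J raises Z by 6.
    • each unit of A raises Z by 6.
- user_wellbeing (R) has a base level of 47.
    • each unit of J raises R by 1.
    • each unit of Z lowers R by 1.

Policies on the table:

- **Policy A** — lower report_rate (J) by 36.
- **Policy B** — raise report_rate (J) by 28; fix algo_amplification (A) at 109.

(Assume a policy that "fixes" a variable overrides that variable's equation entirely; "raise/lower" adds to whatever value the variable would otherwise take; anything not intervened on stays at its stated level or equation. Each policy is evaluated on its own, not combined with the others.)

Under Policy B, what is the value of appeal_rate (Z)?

Policy B (J + 28, A := 109):
  N = 142
  J = 22 + 28 = 50
  A = 109
  Z = -26 + 3·142 + 6·50 + 6·109 = 1354

1354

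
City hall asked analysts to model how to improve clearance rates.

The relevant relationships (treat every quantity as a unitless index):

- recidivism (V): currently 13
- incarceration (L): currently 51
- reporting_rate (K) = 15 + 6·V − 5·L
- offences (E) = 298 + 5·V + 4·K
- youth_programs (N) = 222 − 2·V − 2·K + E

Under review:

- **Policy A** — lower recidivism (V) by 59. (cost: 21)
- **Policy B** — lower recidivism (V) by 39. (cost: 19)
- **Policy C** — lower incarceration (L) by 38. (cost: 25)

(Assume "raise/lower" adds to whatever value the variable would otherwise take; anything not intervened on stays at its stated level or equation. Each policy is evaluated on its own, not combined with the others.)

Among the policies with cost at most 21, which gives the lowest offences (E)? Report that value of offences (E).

Policy A (V − 59):
  V = 13 − 59 = -46
  L = 51
  K = 15 + 6·(-46) − 5·51 = -516
  E = 298 + 5·(-46) + 4·(-516) = -1996
Policy B (V − 39):
  V = 13 − 39 = -26
  L = 51
  K = 15 + 6·(-26) − 5·51 = -396
  E = 298 + 5·(-26) + 4·(-396) = -1416
Comparing — Policy A: E=-1996, Policy B: E=-1416. Lowest is -1996 (Policy A).

-1996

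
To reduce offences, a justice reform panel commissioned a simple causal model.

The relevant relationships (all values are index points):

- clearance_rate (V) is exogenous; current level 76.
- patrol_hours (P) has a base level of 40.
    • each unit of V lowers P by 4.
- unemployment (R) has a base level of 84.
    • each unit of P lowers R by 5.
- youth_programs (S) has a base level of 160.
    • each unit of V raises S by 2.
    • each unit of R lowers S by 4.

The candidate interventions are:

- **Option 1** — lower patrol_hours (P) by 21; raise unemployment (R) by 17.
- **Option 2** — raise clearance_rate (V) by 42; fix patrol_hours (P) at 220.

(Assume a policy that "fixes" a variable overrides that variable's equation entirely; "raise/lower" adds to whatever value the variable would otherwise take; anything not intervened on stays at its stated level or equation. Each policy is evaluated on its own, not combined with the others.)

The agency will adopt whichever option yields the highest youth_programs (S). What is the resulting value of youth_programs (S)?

Option 1 (P − 21, R + 17):
  V = 76
  P = 40 − 4·76 (−21 from intervention) = -285
  R = 84 − 5·(-285) (+17 from intervention) = 1526
  S = 160 + 2·76 − 4·1526 = -5792
Option 2 (V + 42, P := 220):
  V = 76 + 42 = 118
  P = 220
  R = 84 − 5·220 = -1016
  S = 160 + 2·118 − 4·(-1016) = 4460
Comparing — Option 1: S=-5792, Option 2: S=4460. Highest is 4460 (Option 2).

4460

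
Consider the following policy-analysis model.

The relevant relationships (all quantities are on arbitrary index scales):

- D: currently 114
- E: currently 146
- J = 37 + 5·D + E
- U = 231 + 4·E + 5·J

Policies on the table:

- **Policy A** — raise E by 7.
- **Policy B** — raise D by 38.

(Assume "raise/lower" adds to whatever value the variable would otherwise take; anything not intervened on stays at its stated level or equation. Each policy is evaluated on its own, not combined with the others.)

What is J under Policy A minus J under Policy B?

-183

Policy A (E + 7):
  D = 114
  E = 146 + 7 = 153
  J = 37 + 5·114 + 153 = 760
Policy B (D + 38):
  D = 114 + 38 = 152
  E = 146
  J = 37 + 5·152 + 146 = 943
J: 760 − 943 = -183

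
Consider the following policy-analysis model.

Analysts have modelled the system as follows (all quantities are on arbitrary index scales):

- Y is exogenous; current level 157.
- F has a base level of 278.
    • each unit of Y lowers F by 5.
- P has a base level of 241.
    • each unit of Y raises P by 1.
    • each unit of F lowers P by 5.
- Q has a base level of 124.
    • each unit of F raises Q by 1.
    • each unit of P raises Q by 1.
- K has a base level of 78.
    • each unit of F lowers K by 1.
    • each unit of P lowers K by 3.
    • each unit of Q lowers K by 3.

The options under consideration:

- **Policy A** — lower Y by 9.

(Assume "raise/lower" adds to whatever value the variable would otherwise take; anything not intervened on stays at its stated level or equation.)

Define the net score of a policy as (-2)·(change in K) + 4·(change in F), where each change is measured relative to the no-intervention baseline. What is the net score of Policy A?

-2268

Baseline:
  Y = 157
  F = 278 − 5·157 = -507
  P = 241 + 157 − 5·(-507) = 2933
  Q = 124 + (-507) + 2933 = 2550
  K = 78 − (-507) − 3·2933 − 3·2550 = -15864
Policy A (Y − 9):
  Y = 157 − 9 = 148
  F = 278 − 5·148 = -462
  P = 241 + 148 − 5·(-462) = 2699
  Q = 124 + (-462) + 2699 = 2361
  K = 78 − (-462) − 3·2699 − 3·2361 = -14640
ΔK = -14640 − (-15864) = 1224; ΔF = -462 − (-507) = 45
Score = (-2)·1224 + 4·45 = -2268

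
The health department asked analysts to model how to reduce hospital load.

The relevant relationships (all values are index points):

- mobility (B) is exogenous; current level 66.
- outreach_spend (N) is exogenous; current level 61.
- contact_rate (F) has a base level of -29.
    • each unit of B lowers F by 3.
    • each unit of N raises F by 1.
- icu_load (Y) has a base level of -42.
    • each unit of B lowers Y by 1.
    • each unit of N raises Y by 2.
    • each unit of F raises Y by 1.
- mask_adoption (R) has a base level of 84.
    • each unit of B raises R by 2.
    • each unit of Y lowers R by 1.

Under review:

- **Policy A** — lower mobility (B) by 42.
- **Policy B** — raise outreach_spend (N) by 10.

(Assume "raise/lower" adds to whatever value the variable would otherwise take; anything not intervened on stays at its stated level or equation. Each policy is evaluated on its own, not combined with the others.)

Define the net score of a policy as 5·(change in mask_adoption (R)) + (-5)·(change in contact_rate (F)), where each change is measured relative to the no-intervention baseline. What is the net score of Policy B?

-200

Baseline:
  B = 66
  N = 61
  F = -29 − 3·66 + 61 = -166
  Y = -42 − 66 + 2·61 + (-166) = -152
  R = 84 + 2·66 − (-152) = 368
Policy B (N + 10):
  B = 66
  N = 61 + 10 = 71
  F = -29 − 3·66 + 71 = -156
  Y = -42 − 66 + 2·71 + (-156) = -122
  R = 84 + 2·66 − (-122) = 338
ΔR = 338 − 368 = -30; ΔF = -156 − (-166) = 10
Score = 5·(-30) + (-5)·10 = -200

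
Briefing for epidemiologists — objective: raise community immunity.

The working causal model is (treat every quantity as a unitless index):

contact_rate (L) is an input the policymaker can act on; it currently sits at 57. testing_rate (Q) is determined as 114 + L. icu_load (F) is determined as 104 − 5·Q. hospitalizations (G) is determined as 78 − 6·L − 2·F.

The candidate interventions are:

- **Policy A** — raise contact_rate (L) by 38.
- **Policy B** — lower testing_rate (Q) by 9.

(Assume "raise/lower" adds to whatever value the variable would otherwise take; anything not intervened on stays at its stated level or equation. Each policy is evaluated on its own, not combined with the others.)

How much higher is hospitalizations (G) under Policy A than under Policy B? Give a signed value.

242

Policy A (L + 38):
  L = 57 + 38 = 95
  Q = 114 + 95 = 209
  F = 104 − 5·209 = -941
  G = 78 − 6·95 − 2·(-941) = 1390
Policy B (Q − 9):
  L = 57
  Q = 114 + 57 (−9 from intervention) = 162
  F = 104 − 5·162 = -706
  G = 78 − 6·57 − 2·(-706) = 1148
G: 1390 − 1148 = 242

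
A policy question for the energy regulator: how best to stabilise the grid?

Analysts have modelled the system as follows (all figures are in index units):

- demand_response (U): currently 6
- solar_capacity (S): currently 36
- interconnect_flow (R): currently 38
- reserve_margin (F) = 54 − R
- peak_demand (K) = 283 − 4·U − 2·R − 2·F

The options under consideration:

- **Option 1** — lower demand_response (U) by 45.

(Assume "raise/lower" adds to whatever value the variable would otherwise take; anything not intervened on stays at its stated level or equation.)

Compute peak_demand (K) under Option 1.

Option 1 (U − 45):
  U = 6 − 45 = -39
  R = 38
  F = 54 − 38 = 16
  K = 283 − 4·(-39) − 2·38 − 2·16 = 331

331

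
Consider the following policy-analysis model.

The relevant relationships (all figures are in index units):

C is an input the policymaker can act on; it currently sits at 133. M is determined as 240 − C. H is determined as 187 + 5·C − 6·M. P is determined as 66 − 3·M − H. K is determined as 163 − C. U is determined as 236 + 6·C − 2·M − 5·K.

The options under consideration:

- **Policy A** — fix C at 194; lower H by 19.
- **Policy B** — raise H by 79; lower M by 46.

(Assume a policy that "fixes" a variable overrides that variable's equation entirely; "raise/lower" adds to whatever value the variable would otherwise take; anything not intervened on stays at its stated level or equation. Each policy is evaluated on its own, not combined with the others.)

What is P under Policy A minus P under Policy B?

-252

Policy A (C := 194, H − 19):
  C = 194
  M = 240 − 194 = 46
  H = 187 + 5·194 − 6·46 (−19 from intervention) = 862
  P = 66 − 3·46 − 862 = -934
Policy B (H + 79, M − 46):
  C = 133
  M = 240 − 133 (−46 from intervention) = 61
  H = 187 + 5·133 − 6·61 (+79 from intervention) = 565
  P = 66 − 3·61 − 565 = -682
P: -934 − (-682) = -252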